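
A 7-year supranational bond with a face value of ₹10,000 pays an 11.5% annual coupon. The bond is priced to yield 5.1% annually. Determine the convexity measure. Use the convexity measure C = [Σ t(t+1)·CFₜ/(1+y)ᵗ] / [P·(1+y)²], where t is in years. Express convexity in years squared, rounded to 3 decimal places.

35.889

With y = 0.051:
  t   CF        PV=CF/(1+0.051)^t    t·PV        t(t+1)·PV
  1     1,150.00     1,094.1960     1,094.1960       2,188.3920
  2     1,150.00     1,041.0999     2,082.1998       6,246.5995
  3     1,150.00       990.5803     2,971.7409      11,886.9638
  4     1,150.00       942.5122     3,770.0488      18,850.2438
  5     1,150.00       896.7766     4,483.8829      26,903.2975
  6     1,150.00       853.2603     5,119.5619      35,836.9330
  7    11,150.00     7,871.4702    55,100.2913     440,802.3308
  Σ                 13,689.8955    74,621.9216     542,714.7603
P = 13,689.8955.
Convexity = Σ t(t+1)·PV / [P·(1+y)²] = 542,714.7603 / (13,689.8955 × 1.104601) = 35.88939.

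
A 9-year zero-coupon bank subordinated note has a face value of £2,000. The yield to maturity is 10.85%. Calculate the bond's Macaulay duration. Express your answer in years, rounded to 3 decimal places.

A zero-coupon bond has a single cash flow at maturity, so its Macaulay duration equals its maturity: 9 years.

9.000 years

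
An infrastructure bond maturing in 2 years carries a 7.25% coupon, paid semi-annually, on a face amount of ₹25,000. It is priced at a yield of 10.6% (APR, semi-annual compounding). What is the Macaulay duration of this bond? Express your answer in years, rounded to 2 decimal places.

Periodic yield y = 0.053. Discount each cash flow and weight by its period:
  t   CF        PV=CF/(1+0.053)^t    t·PV
  1       906.25       860.6363       860.6363
  2       906.25       817.3184     1,634.6368
  3       906.25       776.1808     2,328.5425
  4    25,906.25    21,071.2872    84,285.1490
  Σ                 23,525.4227    89,108.9645
Price P = Σ PV = 23,525.4227.
Macaulay duration = Σ(t·PV) / P = 89,108.9645 / 23,525.4227 = 3.78777 half-year periods.
In years: 3.78777 / 2 = 1.89389 years.

1.89 years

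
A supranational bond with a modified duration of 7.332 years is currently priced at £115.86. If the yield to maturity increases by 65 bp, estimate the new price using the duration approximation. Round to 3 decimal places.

£110.338

Duration approximation: ΔP/P ≈ -D_mod · Δy = -7.332 × (+0.0065) = -0.047658.
New price ≈ 115.86 × (1 - 0.047658) = 110.33834412.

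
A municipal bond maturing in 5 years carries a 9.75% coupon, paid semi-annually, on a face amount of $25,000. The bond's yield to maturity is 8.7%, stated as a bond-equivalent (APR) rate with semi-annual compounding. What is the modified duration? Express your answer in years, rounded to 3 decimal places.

Periodic yield y = 0.0435. First find Macaulay duration:
  t   CF        PV=CF/(1+0.0435)^t    t·PV
  1     1,218.75     1,167.9444     1,167.9444
  2     1,218.75     1,119.2567     2,238.5135
  3     1,218.75     1,072.5987     3,217.7961
  4     1,218.75     1,027.8857     4,111.5427
  5     1,218.75       985.0366     4,925.1829
  6     1,218.75       943.9737     5,663.8424
  7     1,218.75       904.6226     6,332.3585
  8     1,218.75       866.9120     6,935.2958
  9     1,218.75       830.7733     7,476.9600
  10   26,218.75    17,127.2426   171,272.4257
  Σ                 26,046.2464   213,341.8620
P = 26,046.2464; Macaulay duration = 213,341.8620 / 26,046.2464 = 8.19089 half-year periods = 4.09544 years.
Modified duration = D_Mac / (1 + y) = 4.09544 / 1.0435 = 3.92472 years.

3.925 years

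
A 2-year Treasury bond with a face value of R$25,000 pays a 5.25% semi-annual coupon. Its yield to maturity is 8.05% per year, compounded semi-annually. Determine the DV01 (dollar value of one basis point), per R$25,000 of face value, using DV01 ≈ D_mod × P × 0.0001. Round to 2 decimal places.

R$4.39

Periodic yield y = 0.04025.
  t   CF        PV=CF/(1+0.04025)^t    t·PV
  1       656.25       630.8580       630.8580
  2       656.25       606.4484     1,212.8968
  3       656.25       582.9833     1,748.9500
  4    25,656.25    21,909.9951    87,639.9805
  Σ                 23,730.2848    91,232.6853
P = 23,730.2848; D_Mac = 3.84457 half-year periods = 1.92228 yrs; D_mod = 1.84791 yrs.
DV01 ≈ 1.84791 × 23,730.2848 × 0.0001 = 4.385133.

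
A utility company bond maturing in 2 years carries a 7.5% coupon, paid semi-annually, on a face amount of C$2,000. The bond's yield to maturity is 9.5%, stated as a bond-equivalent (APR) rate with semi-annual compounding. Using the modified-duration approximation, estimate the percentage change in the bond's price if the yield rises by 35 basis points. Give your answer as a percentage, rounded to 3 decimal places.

-0.632%

Periodic yield y = 0.0475. Modified duration first:
  t   CF        PV=CF/(1+0.0475)^t    t·PV
  1        75.00        71.5990        71.5990
  2        75.00        68.3523       136.7046
  3        75.00        65.2528       195.7584
  4     2,075.00     1,723.4630     6,893.8522
  Σ                  1,928.6672     7,297.9142
P = 1,928.6672; D_Mac = 3.78392 half-year periods = 1.89196 yrs; D_mod = 1.89196/(1+0.0475) = 1.80617 yrs.
ΔP/P ≈ -D_mod · Δy = -1.80617 × (+0.0035) = -0.006322 = -0.6322%.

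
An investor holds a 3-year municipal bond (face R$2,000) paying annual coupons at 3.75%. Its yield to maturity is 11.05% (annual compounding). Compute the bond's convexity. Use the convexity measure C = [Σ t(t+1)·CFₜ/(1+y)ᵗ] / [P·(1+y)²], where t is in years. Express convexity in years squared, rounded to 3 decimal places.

With y = 0.1105:
  t   CF        PV=CF/(1+0.1105)^t    t·PV        t(t+1)·PV
  1        75.00        67.5371        67.5371         135.0743
  2        75.00        60.8169       121.6338         364.9013
  3     2,075.00     1,515.1737     4,545.5210      18,182.0839
  Σ                  1,643.5277     4,734.6919      18,682.0595
P = 1,643.5277.
Convexity = Σ t(t+1)·PV / [P·(1+y)²] = 18,682.0595 / (1,643.5277 × 1.233210) = 9.21745.

9.217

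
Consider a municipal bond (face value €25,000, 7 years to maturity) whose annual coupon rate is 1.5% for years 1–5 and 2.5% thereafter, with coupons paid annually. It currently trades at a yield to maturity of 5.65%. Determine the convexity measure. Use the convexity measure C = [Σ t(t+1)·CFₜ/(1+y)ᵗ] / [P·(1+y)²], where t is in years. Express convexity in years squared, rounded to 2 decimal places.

With y = 0.0565:
  t   CF        PV=CF/(1+0.0565)^t    t·PV        t(t+1)·PV
  1       375.00       354.9456       354.9456         709.8912
  2       375.00       335.9636       671.9273       2,015.7818
  3       375.00       317.9968       953.9904       3,815.9617
  4       375.00       300.9908     1,203.9633       6,019.8166
  5       375.00       284.8943     1,424.4715       8,546.8290
  6       625.00       449.4310     2,696.5859      18,876.1013
  7    25,625.00    17,441.2402   122,088.6817     976,709.4537
  Σ                 19,485.4624   129,394.5657   1,016,693.8353
P = 19,485.4624.
Convexity = Σ t(t+1)·PV / [P·(1+y)²] = 1,016,693.8353 / (19,485.4624 × 1.116192) = 46.74557.

46.75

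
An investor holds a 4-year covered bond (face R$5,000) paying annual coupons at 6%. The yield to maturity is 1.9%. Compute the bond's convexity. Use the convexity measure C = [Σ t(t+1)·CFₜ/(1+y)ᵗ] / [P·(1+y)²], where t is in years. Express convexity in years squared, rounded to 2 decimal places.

17.33

With y = 0.019:
  t   CF        PV=CF/(1+0.019)^t    t·PV        t(t+1)·PV
  1       300.00       294.4063       294.4063         588.8126
  2       300.00       288.9169       577.8337       1,733.5012
  3       300.00       283.5298       850.5894       3,402.3575
  4     5,300.00     4,915.6294    19,662.5176      98,312.5881
  Σ                  5,782.4823    21,385.3470     104,037.2594
P = 5,782.4823.
Convexity = Σ t(t+1)·PV / [P·(1+y)²] = 104,037.2594 / (5,782.4823 × 1.038361) = 17.32711.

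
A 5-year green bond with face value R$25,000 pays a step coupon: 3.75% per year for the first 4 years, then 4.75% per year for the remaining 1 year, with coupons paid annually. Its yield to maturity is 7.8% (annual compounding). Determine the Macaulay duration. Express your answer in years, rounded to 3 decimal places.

Periodic yield y = 0.078. Discount each cash flow and weight by its year:
  t   CF        PV=CF/(1+0.078)^t    t·PV
  1       937.50       869.6660       869.6660
  2       937.50       806.7403     1,613.4806
  3       937.50       748.3676     2,245.1029
  4       937.50       694.2186     2,776.8743
  5    26,187.50    17,988.7189    89,943.5946
  Σ                 21,107.7115    97,448.7185
Price P = Σ PV = 21,107.7115.
Macaulay duration = Σ(t·PV) / P = 97,448.7185 / 21,107.7115 = 4.61674 years.

4.617 years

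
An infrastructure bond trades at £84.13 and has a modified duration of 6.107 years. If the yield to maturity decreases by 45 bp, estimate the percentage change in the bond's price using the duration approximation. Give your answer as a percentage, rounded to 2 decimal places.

Duration approximation: ΔP/P ≈ -D_mod · Δy = -6.107 × (-0.0045) = +0.0274815.
As a percentage: +2.74815%.

+2.75%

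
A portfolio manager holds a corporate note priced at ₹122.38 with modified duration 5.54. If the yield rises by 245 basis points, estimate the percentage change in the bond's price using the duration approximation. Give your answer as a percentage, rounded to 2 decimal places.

-13.57%

Duration approximation: ΔP/P ≈ -D_mod · Δy = -5.54 × (+0.0245) = -0.135730.
As a percentage: -13.5730%.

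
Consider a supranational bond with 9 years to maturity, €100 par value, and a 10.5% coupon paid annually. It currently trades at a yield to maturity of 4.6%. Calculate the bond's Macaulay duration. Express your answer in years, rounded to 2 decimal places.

6.71 years

Periodic yield y = 0.046. Discount each cash flow and weight by its year:
  t   CF        PV=CF/(1+0.046)^t    t·PV
  1        10.50        10.0382        10.0382
  2        10.50         9.5968        19.1936
  3        10.50         9.1748        27.5243
  4        10.50         8.7713        35.0851
  5        10.50         8.3855        41.9277
  6        10.50         8.0168        48.1006
  7        10.50         7.6642        53.6495
  8        10.50         7.3272        58.6173
  9       110.50        73.7186       663.4675
  Σ                    142.6933       957.6037
Price P = Σ PV = 142.6933.
Macaulay duration = Σ(t·PV) / P = 957.6037 / 142.6933 = 6.71092 years.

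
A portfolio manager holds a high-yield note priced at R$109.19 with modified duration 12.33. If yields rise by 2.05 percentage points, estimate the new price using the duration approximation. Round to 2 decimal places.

Duration approximation: ΔP/P ≈ -D_mod · Δy = -12.33 × (+0.0205) = -0.252765.
New price ≈ 109.19 × (1 - 0.252765) = 81.59058965.

R$81.59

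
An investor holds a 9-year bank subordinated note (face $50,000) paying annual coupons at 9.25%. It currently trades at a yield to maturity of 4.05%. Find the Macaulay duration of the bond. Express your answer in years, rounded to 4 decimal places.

Periodic yield y = 0.0405. Discount each cash flow and weight by its year:
  t   CF        PV=CF/(1+0.0405)^t    t·PV
  1     4,625.00     4,444.9784     4,444.9784
  2     4,625.00     4,271.9638     8,543.9277
  3     4,625.00     4,105.6837    12,317.0510
  4     4,625.00     3,945.8757    15,783.5027
  5     4,625.00     3,792.2880    18,961.4401
  6     4,625.00     3,644.6785    21,868.0712
  7     4,625.00     3,502.8146    24,519.7019
  8     4,625.00     3,366.4724    26,931.7794
  9    54,625.00    38,213.1368   343,918.2312
  Σ                 69,287.8919   477,288.6835
Price P = Σ PV = 69,287.8919.
Macaulay duration = Σ(t·PV) / P = 477,288.6835 / 69,287.8919 = 6.88849 years.

6.8885 years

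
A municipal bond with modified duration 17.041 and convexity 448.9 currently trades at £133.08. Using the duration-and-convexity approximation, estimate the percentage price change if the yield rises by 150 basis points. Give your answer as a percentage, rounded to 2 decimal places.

-20.51%

Duration effect: -D_mod·Δy = -17.041 × (+0.015) = -0.255615
Convexity effect: ½·C·(Δy)² = 0.5 × 448.9 × (0.015)² = +0.05050125
ΔP/P ≈ -0.255615 + 0.05050125 = -0.20511375
= -20.511375%.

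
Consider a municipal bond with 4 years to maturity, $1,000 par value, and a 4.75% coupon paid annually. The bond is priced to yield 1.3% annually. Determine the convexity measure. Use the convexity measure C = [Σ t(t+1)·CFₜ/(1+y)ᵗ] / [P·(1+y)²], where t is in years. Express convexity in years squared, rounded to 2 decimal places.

17.89

With y = 0.013:
  t   CF        PV=CF/(1+0.013)^t    t·PV        t(t+1)·PV
  1        47.50        46.8904        46.8904          93.7808
  2        47.50        46.2887        92.5773         277.7320
  3        47.50        45.6946       137.0839         548.3357
  4     1,047.50       994.7553     3,979.0211      19,895.1055
  Σ                  1,133.6290     4,255.5728      20,814.9540
P = 1,133.6290.
Convexity = Σ t(t+1)·PV / [P·(1+y)²] = 20,814.9540 / (1,133.6290 × 1.026169) = 17.89310.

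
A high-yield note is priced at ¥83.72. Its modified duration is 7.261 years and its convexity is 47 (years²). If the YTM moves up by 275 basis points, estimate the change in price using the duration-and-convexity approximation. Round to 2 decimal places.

Duration effect: -D_mod·Δy = -7.261 × (+0.0275) = -0.1996775
Convexity effect: ½·C·(Δy)² = 0.5 × 47 × (0.0275)² = +0.017771875
ΔP/P ≈ -0.1996775 + 0.017771875 = -0.181905625
ΔP ≈ 83.72 × (-0.181905625) = -15.229138925.

-¥15.23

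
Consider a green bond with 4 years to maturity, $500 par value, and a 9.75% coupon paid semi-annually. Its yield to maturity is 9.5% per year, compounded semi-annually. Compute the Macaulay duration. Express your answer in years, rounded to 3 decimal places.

Periodic yield y = 0.0475. Discount each cash flow and weight by its period:
  t   CF        PV=CF/(1+0.0475)^t    t·PV
  1       24.375        23.2697        23.2697
  2       24.375        22.2145        44.4290
  3       24.375        21.2072        63.6215
  4       24.375        20.2455        80.9820
  5       24.375        19.3274        96.6372
  6       24.375        18.4510       110.7061
  7       24.375        17.6143       123.3004
  8      524.375       361.7510     2,894.0079
  Σ                    504.0806     3,436.9538
Price P = Σ PV = 504.0806.
Macaulay duration = Σ(t·PV) / P = 3,436.9538 / 504.0806 = 6.81826 half-year periods.
In years: 6.81826 / 2 = 3.40913 years.

3.409 years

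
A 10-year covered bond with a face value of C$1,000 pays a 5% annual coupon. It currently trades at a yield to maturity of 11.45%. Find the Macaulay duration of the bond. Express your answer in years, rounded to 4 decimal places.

Periodic yield y = 0.1145. Discount each cash flow and weight by its year:
  t   CF        PV=CF/(1+0.1145)^t    t·PV
  1        50.00        44.8632        44.8632
  2        50.00        40.2541        80.5082
  3        50.00        36.1185       108.3555
  4        50.00        32.4078       129.6312
  5        50.00        29.0783       145.3917
  6        50.00        26.0909       156.5456
  7        50.00        23.4104       163.8730
  8        50.00        21.0053       168.0426
  9        50.00        18.8473       169.6258
  10    1,050.00       355.1310     3,551.3099
  Σ                    627.2069     4,718.1467
Price P = Σ PV = 627.2069.
Macaulay duration = Σ(t·PV) / P = 4,718.1467 / 627.2069 = 7.52247 years.

7.5225 years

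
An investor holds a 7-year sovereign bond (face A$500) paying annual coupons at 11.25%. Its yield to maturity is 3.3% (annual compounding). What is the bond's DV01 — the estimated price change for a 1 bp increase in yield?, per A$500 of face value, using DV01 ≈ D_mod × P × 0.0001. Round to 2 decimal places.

Periodic yield y = 0.033.
  t   CF        PV=CF/(1+0.033)^t    t·PV
  1        56.25        54.4530        54.4530
  2        56.25        52.7135       105.4270
  3        56.25        51.0295       153.0886
  4        56.25        49.3994       197.5974
  5        56.25        47.8212       239.1062
  6        56.25        46.2936       277.7614
  7       556.25       443.1674     3,102.1716
  Σ                    744.8776     4,129.6052
P = 744.8776; D_Mac = 5.54401 yrs; D_mod = 5.36690 yrs.
DV01 ≈ 5.36690 × 744.8776 × 0.0001 = 0.399768.

A$0.40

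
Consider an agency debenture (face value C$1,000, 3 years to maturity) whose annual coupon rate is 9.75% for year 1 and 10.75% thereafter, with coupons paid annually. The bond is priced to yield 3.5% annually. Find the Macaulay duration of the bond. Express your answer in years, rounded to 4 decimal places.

2.7580 years

Periodic yield y = 0.035. Discount each cash flow and weight by its year:
  t   CF        PV=CF/(1+0.035)^t    t·PV
  1        97.50        94.2029        94.2029
  2       107.50       100.3524       200.7048
  3     1,107.50       998.9015     2,996.7046
  Σ                  1,193.4568     3,291.6123
Price P = Σ PV = 1,193.4568.
Macaulay duration = Σ(t·PV) / P = 3,291.6123 / 1,193.4568 = 2.75805 years.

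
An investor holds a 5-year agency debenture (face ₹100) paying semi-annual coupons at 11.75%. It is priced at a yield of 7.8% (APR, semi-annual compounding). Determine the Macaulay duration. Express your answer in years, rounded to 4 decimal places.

Periodic yield y = 0.039. Discount each cash flow and weight by its period:
  t   CF        PV=CF/(1+0.039)^t    t·PV
  1        5.875         5.6545         5.6545
  2        5.875         5.4422        10.8845
  3        5.875         5.2379        15.7138
  4        5.875         5.0413        20.1653
  5        5.875         4.8521        24.2605
  6        5.875         4.6700        28.0199
  7        5.875         4.4947        31.4628
  8        5.875         4.3260        34.6078
  9        5.875         4.1636        37.4723
  10     105.875        72.2168       722.1675
  Σ                    116.0991       930.4089
Price P = Σ PV = 116.0991.
Macaulay duration = Σ(t·PV) / P = 930.4089 / 116.0991 = 8.01392 half-year periods.
In years: 8.01392 / 2 = 4.00696 years.

4.0070 years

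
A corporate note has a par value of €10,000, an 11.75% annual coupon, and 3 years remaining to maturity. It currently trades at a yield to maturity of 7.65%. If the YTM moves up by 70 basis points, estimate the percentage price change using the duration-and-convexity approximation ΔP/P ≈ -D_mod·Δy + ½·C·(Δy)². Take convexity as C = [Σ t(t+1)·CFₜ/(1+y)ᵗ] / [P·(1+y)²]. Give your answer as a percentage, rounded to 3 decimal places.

-1.741%

With y = 0.0765:
  t   CF        PV=CF/(1+0.0765)^t    t·PV        t(t+1)·PV
  1     1,175.00     1,091.5002     1,091.5002       2,183.0005
  2     1,175.00     1,013.9343     2,027.8685       6,083.6056
  3    11,175.00     8,957.8839    26,873.6517     107,494.6068
  Σ                 11,063.3184    29,993.0204     115,761.2128
P = 11,063.3184; D_Mac = 2.71103 yrs; D_mod = 2.51838 yrs; C = 9.02921.
Duration effect: -2.51838 × (+0.007) = -0.017629
Convexity effect: 0.5 × 9.02921 × (0.007)² = +0.0002212
ΔP/P ≈ -0.017629 + 0.0002212 = -0.017407 = -1.7407%.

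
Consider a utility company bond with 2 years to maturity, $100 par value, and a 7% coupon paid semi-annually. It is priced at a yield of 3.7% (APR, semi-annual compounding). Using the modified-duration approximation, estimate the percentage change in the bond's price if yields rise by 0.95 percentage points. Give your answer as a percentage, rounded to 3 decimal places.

-1.776%

Periodic yield y = 0.0185. Modified duration first:
  t   CF        PV=CF/(1+0.0185)^t    t·PV
  1         3.50         3.4364         3.4364
  2         3.50         3.3740         6.7480
  3         3.50         3.3127         9.9382
  4       103.50        96.1825       384.7301
  Σ                    106.3057       404.8527
P = 106.3057; D_Mac = 3.80838 half-year periods = 1.90419 yrs; D_mod = 1.90419/(1+0.0185) = 1.86960 yrs.
ΔP/P ≈ -D_mod · Δy = -1.86960 × (+0.0095) = -0.017761 = -1.7761%.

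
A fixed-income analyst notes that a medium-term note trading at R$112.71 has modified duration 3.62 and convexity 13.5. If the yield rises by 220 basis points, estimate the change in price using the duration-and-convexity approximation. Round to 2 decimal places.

Duration effect: -D_mod·Δy = -3.62 × (+0.022) = -0.079640
Convexity effect: ½·C·(Δy)² = 0.5 × 13.5 × (0.022)² = +0.0032670
ΔP/P ≈ -0.079640 + 0.0032670 = -0.076373
ΔP ≈ 112.71 × (-0.076373) = -8.60800083.

-R$8.61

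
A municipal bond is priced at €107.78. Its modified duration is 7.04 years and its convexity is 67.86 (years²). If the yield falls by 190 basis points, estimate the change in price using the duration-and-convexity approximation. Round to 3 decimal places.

Duration effect: -D_mod·Δy = -7.04 × (-0.019) = +0.133760
Convexity effect: ½·C·(Δy)² = 0.5 × 67.86 × (-0.019)² = +0.01224873
ΔP/P ≈ +0.133760 + 0.01224873 = +0.14600873
ΔP ≈ 107.78 × (+0.14600873) = +15.7368209194.

+€15.737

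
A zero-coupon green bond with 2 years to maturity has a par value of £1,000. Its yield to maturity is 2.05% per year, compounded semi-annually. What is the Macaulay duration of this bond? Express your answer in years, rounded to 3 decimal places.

A zero-coupon bond has a single cash flow at maturity, so its Macaulay duration equals its maturity: 2 years.
(Equivalently: 4 semi-annual periods ÷ 2 = 2 years.)

2.000 years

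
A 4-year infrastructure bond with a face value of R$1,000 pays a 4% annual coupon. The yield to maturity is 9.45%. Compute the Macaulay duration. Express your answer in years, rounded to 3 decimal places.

3.749 years

Periodic yield y = 0.0945. Discount each cash flow and weight by its year:
  t   CF        PV=CF/(1+0.0945)^t    t·PV
  1        40.00        36.5464        36.5464
  2        40.00        33.3909        66.7819
  3        40.00        30.5079        91.5238
  4     1,040.00       724.7200     2,898.8802
  Σ                    825.1653     3,093.7322
Price P = Σ PV = 825.1653.
Macaulay duration = Σ(t·PV) / P = 3,093.7322 / 825.1653 = 3.74923 years.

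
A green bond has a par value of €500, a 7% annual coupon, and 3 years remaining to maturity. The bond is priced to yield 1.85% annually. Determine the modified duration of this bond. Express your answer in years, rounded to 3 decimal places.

2.770 years

Periodic yield y = 0.0185. First find Macaulay duration:
  t   CF        PV=CF/(1+0.0185)^t    t·PV
  1        35.00        34.3643        34.3643
  2        35.00        33.7401        67.4801
  3       535.00       506.3732     1,519.1195
  Σ                    574.4775     1,620.9639
P = 574.4775; Macaulay duration = 1,620.9639 / 574.4775 = 2.82163 years.
Modified duration = D_Mac / (1 + y) = 2.82163 / 1.0185 = 2.77038 years.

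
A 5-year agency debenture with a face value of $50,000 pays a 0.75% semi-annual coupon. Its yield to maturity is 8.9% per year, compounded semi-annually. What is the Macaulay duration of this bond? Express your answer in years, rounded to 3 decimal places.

4.893 years

Periodic yield y = 0.0445. Discount each cash flow and weight by its period:
  t   CF        PV=CF/(1+0.0445)^t    t·PV
  1       187.50       179.5117       179.5117
  2       187.50       171.8638       343.7276
  3       187.50       164.5417       493.6251
  4       187.50       157.5315       630.1261
  5       187.50       150.8200       754.1002
  6       187.50       144.3945       866.3669
  7       187.50       138.2427       967.6988
  8       187.50       132.3530     1,058.8238
  9       187.50       126.7142     1,140.4278
  10   50,187.50    32,472.1556   324,721.5561
  Σ                 33,838.1287   331,155.9641
Price P = Σ PV = 33,838.1287.
Macaulay duration = Σ(t·PV) / P = 331,155.9641 / 33,838.1287 = 9.78647 half-year periods.
In years: 9.78647 / 2 = 4.89324 years.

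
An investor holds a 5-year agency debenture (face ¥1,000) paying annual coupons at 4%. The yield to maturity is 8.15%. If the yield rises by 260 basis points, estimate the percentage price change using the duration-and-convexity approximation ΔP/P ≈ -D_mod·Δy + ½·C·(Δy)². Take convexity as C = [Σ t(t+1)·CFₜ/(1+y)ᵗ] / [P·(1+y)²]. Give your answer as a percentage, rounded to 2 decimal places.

With y = 0.0815:
  t   CF        PV=CF/(1+0.0815)^t    t·PV        t(t+1)·PV
  1        40.00        36.9857        36.9857          73.9713
  2        40.00        34.1985        68.3970         205.1909
  3        40.00        31.6214        94.8641         379.4562
  4        40.00        29.2384       116.9537         584.7684
  5     1,040.00       702.9116     3,514.5581      21,087.3485
  Σ                    834.9555     3,831.7585      22,330.7354
P = 834.9555; D_Mac = 4.58918 yrs; D_mod = 4.24334 yrs; C = 22.86581.
Duration effect: -4.24334 × (+0.026) = -0.110327
Convexity effect: 0.5 × 22.86581 × (0.026)² = +0.0077286
ΔP/P ≈ -0.110327 + 0.0077286 = -0.102598 = -10.2598%.

-10.26%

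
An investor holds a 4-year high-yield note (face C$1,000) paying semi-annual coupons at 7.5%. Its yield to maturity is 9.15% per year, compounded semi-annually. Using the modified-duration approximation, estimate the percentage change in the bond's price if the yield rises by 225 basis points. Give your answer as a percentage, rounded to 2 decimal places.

Periodic yield y = 0.04575. Modified duration first:
  t   CF        PV=CF/(1+0.04575)^t    t·PV
  1        37.50        35.8594        35.8594
  2        37.50        34.2906        68.5813
  3        37.50        32.7905        98.3714
  4        37.50        31.3559       125.4237
  5        37.50        29.9842       149.9208
  6        37.50        28.6724       172.0344
  7        37.50        27.4180       191.9262
  8     1,037.50       725.3792     5,803.0339
  Σ                    945.7503     6,645.1511
P = 945.7503; D_Mac = 7.02633 half-year periods = 3.51316 yrs; D_mod = 3.51316/(1+0.04575) = 3.35947 yrs.
ΔP/P ≈ -D_mod · Δy = -3.35947 × (+0.0225) = -0.075588 = -7.5588%.

-7.56%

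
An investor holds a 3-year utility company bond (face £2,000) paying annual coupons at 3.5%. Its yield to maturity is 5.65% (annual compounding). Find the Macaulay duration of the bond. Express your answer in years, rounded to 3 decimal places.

Periodic yield y = 0.0565. Discount each cash flow and weight by its year:
  t   CF        PV=CF/(1+0.0565)^t    t·PV
  1        70.00        66.2565        66.2565
  2        70.00        62.7132       125.4264
  3     2,070.00     1,755.3424     5,266.0272
  Σ                  1,884.3121     5,457.7101
Price P = Σ PV = 1,884.3121.
Macaulay duration = Σ(t·PV) / P = 5,457.7101 / 1,884.3121 = 2.89639 years.

2.896 years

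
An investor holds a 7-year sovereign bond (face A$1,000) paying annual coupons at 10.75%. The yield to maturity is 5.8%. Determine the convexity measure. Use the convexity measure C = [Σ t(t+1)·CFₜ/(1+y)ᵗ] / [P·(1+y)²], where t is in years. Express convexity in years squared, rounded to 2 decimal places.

With y = 0.058:
  t   CF        PV=CF/(1+0.058)^t    t·PV        t(t+1)·PV
  1       107.50       101.6068       101.6068         203.2136
  2       107.50        96.0367       192.0734         576.2201
  3       107.50        90.7719       272.3157       1,089.2629
  4       107.50        85.7958       343.1830       1,715.9151
  5       107.50        81.0924       405.4620       2,432.7718
  6       107.50        76.6469       459.8813       3,219.1688
  7     1,107.50       746.3526     5,224.4683      41,795.7467
  Σ                  1,278.3030     6,998.9905      51,032.2989
P = 1,278.3030.
Convexity = Σ t(t+1)·PV / [P·(1+y)²] = 51,032.2989 / (1,278.3030 × 1.119364) = 35.66482.

35.66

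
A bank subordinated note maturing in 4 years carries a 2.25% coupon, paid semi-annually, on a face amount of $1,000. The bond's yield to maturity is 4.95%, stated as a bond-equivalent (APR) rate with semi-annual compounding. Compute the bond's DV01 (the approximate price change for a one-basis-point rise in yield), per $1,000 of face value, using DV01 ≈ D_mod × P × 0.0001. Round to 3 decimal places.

Periodic yield y = 0.02475.
  t   CF        PV=CF/(1+0.02475)^t    t·PV
  1        11.25        10.9783        10.9783
  2        11.25        10.7131        21.4263
  3        11.25        10.4544        31.3632
  4        11.25        10.2019        40.8076
  5        11.25         9.9555        49.7775
  6        11.25         9.7150        58.2903
  7        11.25         9.4804        66.3629
  8     1,011.25       831.6012     6,652.8098
  Σ                    903.0999     6,931.8157
P = 903.0999; D_Mac = 7.67558 half-year periods = 3.83779 yrs; D_mod = 3.74510 yrs.
DV01 ≈ 3.74510 × 903.0999 × 0.0001 = 0.338220.

$0.338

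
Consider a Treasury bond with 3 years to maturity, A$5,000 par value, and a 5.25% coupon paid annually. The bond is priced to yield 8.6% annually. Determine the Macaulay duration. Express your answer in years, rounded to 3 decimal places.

Periodic yield y = 0.086. Discount each cash flow and weight by its year:
  t   CF        PV=CF/(1+0.086)^t    t·PV
  1       262.50       241.7127       241.7127
  2       262.50       222.5716       445.1431
  3     5,262.50     4,108.6830    12,326.0489
  Σ                  4,572.9672    13,012.9048
Price P = Σ PV = 4,572.9672.
Macaulay duration = Σ(t·PV) / P = 13,012.9048 / 4,572.9672 = 2.84562 years.

2.846 years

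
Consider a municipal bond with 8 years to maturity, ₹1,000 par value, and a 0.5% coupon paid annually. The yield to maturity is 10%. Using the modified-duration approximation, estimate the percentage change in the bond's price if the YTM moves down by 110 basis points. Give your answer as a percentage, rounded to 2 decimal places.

Periodic yield y = 0.1. Modified duration first:
  t   CF        PV=CF/(1+0.1)^t    t·PV
  1         5.00         4.5455         4.5455
  2         5.00         4.1322         8.2645
  3         5.00         3.7566        11.2697
  4         5.00         3.4151        13.6603
  5         5.00         3.1046        15.5230
  6         5.00         2.8224        16.9342
  7         5.00         2.5658        17.9605
  8     1,005.00       468.8399     3,750.7193
  Σ                    493.1820     3,838.8770
P = 493.1820; D_Mac = 7.78390 yrs; D_mod = 7.78390/(1+0.1) = 7.07627 yrs.
ΔP/P ≈ -D_mod · Δy = -7.07627 × (-0.011) = +0.077839 = +7.7839%.

+7.78%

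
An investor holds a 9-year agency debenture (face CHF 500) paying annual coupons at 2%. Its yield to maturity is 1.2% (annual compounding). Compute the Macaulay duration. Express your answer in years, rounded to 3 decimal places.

Periodic yield y = 0.012. Discount each cash flow and weight by its year:
  t   CF        PV=CF/(1+0.012)^t    t·PV
  1        10.00         9.8814         9.8814
  2        10.00         9.7643        19.5285
  3        10.00         9.6485        28.9454
  4        10.00         9.5341        38.1362
  5        10.00         9.4210        47.1050
  6        10.00         9.3093        55.8558
  7        10.00         9.1989        64.3924
  8        10.00         9.0898        72.7187
  9       510.00       458.0845     4,122.7602
  Σ                    533.9317     4,459.3236
Price P = Σ PV = 533.9317.
Macaulay duration = Σ(t·PV) / P = 4,459.3236 / 533.9317 = 8.35186 years.

8.352 years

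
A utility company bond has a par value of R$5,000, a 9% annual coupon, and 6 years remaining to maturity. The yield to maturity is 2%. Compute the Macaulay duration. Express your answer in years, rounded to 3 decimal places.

5.074 years

Periodic yield y = 0.02. Discount each cash flow and weight by its year:
  t   CF        PV=CF/(1+0.02)^t    t·PV
  1       450.00       441.1765       441.1765
  2       450.00       432.5260       865.0519
  3       450.00       424.0451     1,272.1352
  4       450.00       415.7304     1,662.9218
  5       450.00       407.5789     2,037.8943
  6     5,450.00     4,839.4440    29,036.6642
  Σ                  6,960.5008    35,315.8438
Price P = Σ PV = 6,960.5008.
Macaulay duration = Σ(t·PV) / P = 35,315.8438 / 6,960.5008 = 5.07375 years.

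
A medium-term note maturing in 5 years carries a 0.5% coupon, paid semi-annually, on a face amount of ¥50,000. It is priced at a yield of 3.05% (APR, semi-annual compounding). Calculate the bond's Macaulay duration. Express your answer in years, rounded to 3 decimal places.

4.940 years

Periodic yield y = 0.01525. Discount each cash flow and weight by its period:
  t   CF        PV=CF/(1+0.01525)^t    t·PV
  1       125.00       123.1224       123.1224
  2       125.00       121.2730       242.5459
  3       125.00       119.4513       358.3540
  4       125.00       117.6571       470.6283
  5       125.00       115.8897       579.4487
  6       125.00       114.1490       684.8939
  7       125.00       112.4344       787.0405
  8       125.00       110.7455       885.9639
  9       125.00       109.0820       981.7379
  10   50,125.00    43,084.8320   430,848.3202
  Σ                 44,128.6363   435,962.0556
Price P = Σ PV = 44,128.6363.
Macaulay duration = Σ(t·PV) / P = 435,962.0556 / 44,128.6363 = 9.87935 half-year periods.
In years: 9.87935 / 2 = 4.93967 years.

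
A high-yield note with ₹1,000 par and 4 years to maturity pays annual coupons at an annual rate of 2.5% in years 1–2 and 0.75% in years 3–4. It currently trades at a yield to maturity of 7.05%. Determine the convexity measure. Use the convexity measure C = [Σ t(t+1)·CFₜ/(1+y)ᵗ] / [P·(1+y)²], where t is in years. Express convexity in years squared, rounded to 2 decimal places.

With y = 0.0705:
  t   CF        PV=CF/(1+0.0705)^t    t·PV        t(t+1)·PV
  1        25.00        23.3536        23.3536          46.7071
  2        25.00        21.8156        43.6312         130.8935
  3         7.50         6.1137        18.3410          73.3639
  4     1,007.50       767.1819     3,068.7277      15,343.6387
  Σ                    818.4647     3,154.0534      15,594.6032
P = 818.4647.
Convexity = Σ t(t+1)·PV / [P·(1+y)²] = 15,594.6032 / (818.4647 × 1.145970) = 16.62651.

16.63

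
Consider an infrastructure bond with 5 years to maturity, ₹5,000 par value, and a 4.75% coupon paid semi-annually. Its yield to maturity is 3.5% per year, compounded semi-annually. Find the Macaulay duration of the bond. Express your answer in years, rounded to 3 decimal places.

4.525 years

Periodic yield y = 0.0175. Discount each cash flow and weight by its period:
  t   CF        PV=CF/(1+0.0175)^t    t·PV
  1       118.75       116.7076       116.7076
  2       118.75       114.7004       229.4007
  3       118.75       112.7276       338.1829
  4       118.75       110.7888       443.1553
  5       118.75       108.8834       544.4168
  6       118.75       107.0107       642.0641
  7       118.75       105.1702       736.1914
  8       118.75       103.3614       826.8910
  9       118.75       101.5837       914.2529
  10    5,118.75     4,303.4795    43,034.7952
  Σ                  5,284.4132    47,826.0579
Price P = Σ PV = 5,284.4132.
Macaulay duration = Σ(t·PV) / P = 47,826.0579 / 5,284.4132 = 9.05040 half-year periods.
In years: 9.05040 / 2 = 4.52520 years.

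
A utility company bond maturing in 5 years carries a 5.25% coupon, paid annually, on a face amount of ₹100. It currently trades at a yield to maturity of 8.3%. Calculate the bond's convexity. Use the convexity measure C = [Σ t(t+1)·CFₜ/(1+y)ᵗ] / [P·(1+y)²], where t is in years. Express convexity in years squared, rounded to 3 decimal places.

With y = 0.083:
  t   CF        PV=CF/(1+0.083)^t    t·PV        t(t+1)·PV
  1         5.25         4.8476         4.8476           9.6953
  2         5.25         4.4761         8.9523          26.8568
  3         5.25         4.1331        12.3992          49.5970
  4         5.25         3.8163        15.2653          76.3265
  5       105.25        70.6447       353.2237       2,119.3422
  Σ                     87.9179       394.6881       2,281.8177
P = 87.9179.
Convexity = Σ t(t+1)·PV / [P·(1+y)²] = 2,281.8177 / (87.9179 × 1.172889) = 22.12823.

22.128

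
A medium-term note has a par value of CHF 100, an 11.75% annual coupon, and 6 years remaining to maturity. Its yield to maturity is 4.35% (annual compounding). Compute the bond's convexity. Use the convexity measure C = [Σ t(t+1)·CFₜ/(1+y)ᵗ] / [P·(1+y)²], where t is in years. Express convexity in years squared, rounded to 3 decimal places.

28.740

With y = 0.0435:
  t   CF        PV=CF/(1+0.0435)^t    t·PV        t(t+1)·PV
  1        11.75        11.2602        11.2602          22.5204
  2        11.75        10.7908        21.5816          64.7447
  3        11.75        10.3410        31.0229         124.0914
  4        11.75         9.9099        39.6395         198.1974
  5        11.75         9.4968        47.4838         284.9029
  6       111.75        86.5551       519.3308       3,635.3154
  Σ                    138.3537       670.3187       4,329.7723
P = 138.3537.
Convexity = Σ t(t+1)·PV / [P·(1+y)²] = 4,329.7723 / (138.3537 × 1.088892) = 28.74018.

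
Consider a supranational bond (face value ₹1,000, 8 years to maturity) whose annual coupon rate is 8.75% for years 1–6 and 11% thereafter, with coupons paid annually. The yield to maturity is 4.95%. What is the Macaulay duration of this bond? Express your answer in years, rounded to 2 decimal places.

6.32 years

Periodic yield y = 0.0495. Discount each cash flow and weight by its year:
  t   CF        PV=CF/(1+0.0495)^t    t·PV
  1        87.50        83.3730        83.3730
  2        87.50        79.4407       158.8814
  3        87.50        75.6939       227.0816
  4        87.50        72.1237       288.4950
  5        87.50        68.7220       343.6100
  6        87.50        65.4807       392.8843
  7       110.00        78.4360       549.0522
  8     1,110.00       754.1599     6,033.2792
  Σ                  1,277.4300     8,076.6568
Price P = Σ PV = 1,277.4300.
Macaulay duration = Σ(t·PV) / P = 8,076.6568 / 1,277.4300 = 6.32258 years.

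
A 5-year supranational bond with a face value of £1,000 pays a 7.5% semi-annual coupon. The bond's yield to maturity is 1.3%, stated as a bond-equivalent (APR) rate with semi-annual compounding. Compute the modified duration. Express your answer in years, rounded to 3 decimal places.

4.338 years

Periodic yield y = 0.0065. First find Macaulay duration:
  t   CF        PV=CF/(1+0.0065)^t    t·PV
  1        37.50        37.2578        37.2578
  2        37.50        37.0172        74.0344
  3        37.50        36.7782       110.3345
  4        37.50        36.5406       146.1626
  5        37.50        36.3047       181.5233
  6        37.50        36.0702       216.4212
  7        37.50        35.8373       250.8608
  8        37.50        35.6058       284.8466
  9        37.50        35.3759       318.3829
  10    1,037.50       972.4120     9,724.1201
  Σ                  1,299.1997    11,343.9442
P = 1,299.1997; Macaulay duration = 11,343.9442 / 1,299.1997 = 8.73149 half-year periods = 4.36574 years.
Modified duration = D_Mac / (1 + y) = 4.36574 / 1.0065 = 4.33755 years.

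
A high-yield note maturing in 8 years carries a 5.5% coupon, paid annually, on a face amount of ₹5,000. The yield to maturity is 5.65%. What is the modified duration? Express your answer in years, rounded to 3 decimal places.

Periodic yield y = 0.0565. First find Macaulay duration:
  t   CF        PV=CF/(1+0.0565)^t    t·PV
  1       275.00       260.2934       260.2934
  2       275.00       246.3733       492.7467
  3       275.00       233.1977       699.5930
  4       275.00       220.7266       882.9064
  5       275.00       208.9225     1,044.6124
  6       275.00       197.7496     1,186.4978
  7       275.00       187.1743     1,310.2200
  8     5,275.00     3,398.3371    27,186.6966
  Σ                  4,952.7745    33,063.5663
P = 4,952.7745; Macaulay duration = 33,063.5663 / 4,952.7745 = 6.67577 years.
Modified duration = D_Mac / (1 + y) = 6.67577 / 1.0565 = 6.31876 years.

6.319 years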